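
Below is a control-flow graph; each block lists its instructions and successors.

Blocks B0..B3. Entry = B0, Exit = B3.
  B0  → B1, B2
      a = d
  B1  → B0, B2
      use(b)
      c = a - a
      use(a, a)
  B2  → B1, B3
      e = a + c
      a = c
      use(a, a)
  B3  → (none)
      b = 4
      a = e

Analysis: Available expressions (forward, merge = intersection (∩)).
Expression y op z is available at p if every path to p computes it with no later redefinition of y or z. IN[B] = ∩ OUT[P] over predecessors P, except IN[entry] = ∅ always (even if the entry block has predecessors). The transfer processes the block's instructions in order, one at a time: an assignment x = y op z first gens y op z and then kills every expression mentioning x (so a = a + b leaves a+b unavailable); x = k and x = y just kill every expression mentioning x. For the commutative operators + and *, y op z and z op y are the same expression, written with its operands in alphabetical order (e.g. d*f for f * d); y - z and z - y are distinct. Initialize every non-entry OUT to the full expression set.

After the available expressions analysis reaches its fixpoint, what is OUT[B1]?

Answer: {a-a}

Trace:
Per-block solution:
  B0: | IN={} | OUT={}
  B1: | IN={} | OUT={a-a}
  B2: | IN={} | OUT={}
  B3: | IN={} | OUT={}

Merge at B1: IN[B1] = OUT[B0] ∩ OUT[B2] = {}
Applying B1's transfer function to that IN value gives OUT[B1] (row B1 above).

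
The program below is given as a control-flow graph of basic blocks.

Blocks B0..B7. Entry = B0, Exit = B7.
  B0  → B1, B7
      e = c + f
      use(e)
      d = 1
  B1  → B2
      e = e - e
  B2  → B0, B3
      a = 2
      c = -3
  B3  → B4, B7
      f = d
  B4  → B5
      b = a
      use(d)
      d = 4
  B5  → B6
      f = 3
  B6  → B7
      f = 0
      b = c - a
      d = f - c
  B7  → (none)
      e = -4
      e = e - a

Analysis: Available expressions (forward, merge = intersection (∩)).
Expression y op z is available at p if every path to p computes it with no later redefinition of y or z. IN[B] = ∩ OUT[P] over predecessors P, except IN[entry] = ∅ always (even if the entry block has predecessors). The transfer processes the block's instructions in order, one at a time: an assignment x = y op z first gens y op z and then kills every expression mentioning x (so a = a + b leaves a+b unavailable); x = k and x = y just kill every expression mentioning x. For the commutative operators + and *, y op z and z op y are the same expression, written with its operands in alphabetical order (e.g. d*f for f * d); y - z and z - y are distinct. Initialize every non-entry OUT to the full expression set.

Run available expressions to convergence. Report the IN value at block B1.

Answer: {c+f}

Working:
Converged values:
  B0:   IN={}   OUT={c+f}
  B1:   IN={c+f}   OUT={c+f}
  B2:   IN={c+f}   OUT={}
  B3:   IN={}   OUT={}
  B4:   IN={}   OUT={}
  B5:   IN={}   OUT={}
  B6:   IN={}   OUT={c-a, f-c}
  B7:   IN={}   OUT={}

Merge at B1: IN[B1] = OUT[B0] = {c+f}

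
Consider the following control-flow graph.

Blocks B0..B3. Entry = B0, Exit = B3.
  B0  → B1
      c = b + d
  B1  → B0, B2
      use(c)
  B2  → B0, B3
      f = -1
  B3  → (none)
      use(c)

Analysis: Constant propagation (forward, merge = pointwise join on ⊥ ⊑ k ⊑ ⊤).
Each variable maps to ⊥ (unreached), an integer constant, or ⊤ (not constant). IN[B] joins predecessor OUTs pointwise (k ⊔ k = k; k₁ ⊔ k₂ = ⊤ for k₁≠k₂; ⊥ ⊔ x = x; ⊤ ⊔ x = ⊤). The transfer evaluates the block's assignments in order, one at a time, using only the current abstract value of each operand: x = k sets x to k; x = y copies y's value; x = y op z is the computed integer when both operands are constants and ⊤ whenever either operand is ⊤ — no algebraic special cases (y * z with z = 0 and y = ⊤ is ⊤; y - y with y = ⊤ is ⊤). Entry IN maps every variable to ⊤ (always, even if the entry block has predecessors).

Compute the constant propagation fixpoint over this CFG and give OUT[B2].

Answer: {a: ⊤, b: ⊤, c: ⊤, d: ⊤, e: ⊤, f: -1}

Working:
Per-block solution:
  B0:  IN=(all ⊤)  OUT=(all ⊤)
  B1:  IN=(all ⊤)  OUT=(all ⊤)
  B2:  IN=(all ⊤)  OUT={f:-1; rest ⊤}
  B3:  IN={f:-1; rest ⊤}  OUT={f:-1; rest ⊤}

Merge at B2: IN[B2] = OUT[B1] = {a: ⊤, b: ⊤, c: ⊤, d: ⊤, e: ⊤, f: ⊤}
Applying B2's transfer function to that IN value gives OUT[B2] (row B2 above).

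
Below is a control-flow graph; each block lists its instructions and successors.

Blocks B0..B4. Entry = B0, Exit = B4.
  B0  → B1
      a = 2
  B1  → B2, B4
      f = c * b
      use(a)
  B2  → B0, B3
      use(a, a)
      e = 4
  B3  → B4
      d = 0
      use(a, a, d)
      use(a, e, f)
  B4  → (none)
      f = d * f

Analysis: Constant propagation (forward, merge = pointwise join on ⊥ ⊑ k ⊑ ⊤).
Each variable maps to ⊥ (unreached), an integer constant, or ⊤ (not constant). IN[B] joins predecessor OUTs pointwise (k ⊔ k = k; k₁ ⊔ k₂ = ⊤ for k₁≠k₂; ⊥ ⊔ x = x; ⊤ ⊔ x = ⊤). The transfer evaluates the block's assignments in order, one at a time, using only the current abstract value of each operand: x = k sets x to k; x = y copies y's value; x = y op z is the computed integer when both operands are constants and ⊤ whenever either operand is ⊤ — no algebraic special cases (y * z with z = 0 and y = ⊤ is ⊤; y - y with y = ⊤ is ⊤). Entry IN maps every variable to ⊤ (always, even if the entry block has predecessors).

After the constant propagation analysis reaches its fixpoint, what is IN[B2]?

Per-block solution:
  B0:   IN=(all ⊤)   OUT={a:2; rest ⊤}
  B1:   IN={a:2; rest ⊤}   OUT={a:2; rest ⊤}
  B2:   IN={a:2; rest ⊤}   OUT={a:2, e:4; rest ⊤}
  B3:   IN={a:2, e:4; rest ⊤}   OUT={a:2, d:0, e:4; rest ⊤}
  B4:   IN={a:2; rest ⊤}   OUT={a:2; rest ⊤}

Merge at B2: IN[B2] = OUT[B1] = {a: 2, b: ⊤, c: ⊤, d: ⊤, e: ⊤, f: ⊤}

Answer: {a: 2, b: ⊤, c: ⊤, d: ⊤, e: ⊤, f: ⊤}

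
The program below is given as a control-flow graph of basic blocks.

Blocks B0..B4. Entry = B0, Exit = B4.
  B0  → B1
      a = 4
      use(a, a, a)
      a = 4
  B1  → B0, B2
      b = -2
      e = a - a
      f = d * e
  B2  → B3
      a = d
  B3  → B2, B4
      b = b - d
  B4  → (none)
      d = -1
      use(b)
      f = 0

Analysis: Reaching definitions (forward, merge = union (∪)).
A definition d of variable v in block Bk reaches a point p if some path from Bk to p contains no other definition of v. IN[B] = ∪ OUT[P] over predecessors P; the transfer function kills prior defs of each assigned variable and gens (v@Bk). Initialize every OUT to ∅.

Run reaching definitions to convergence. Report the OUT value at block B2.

Answer: {a@B2, b@B1, b@B3, e@B1, f@B1}

Derivation:
Converged values:
  B0: | IN={a@B0, b@B1, e@B1, f@B1} | OUT={a@B0, b@B1, e@B1, f@B1}
  B1: | IN={a@B0, b@B1, e@B1, f@B1} | OUT={a@B0, b@B1, e@B1, f@B1}
  B2: | IN={a@B0, a@B2, b@B1, b@B3, e@B1, f@B1} | OUT={a@B2, b@B1, b@B3, e@B1, f@B1}
  B3: | IN={a@B2, b@B1, b@B3, e@B1, f@B1} | OUT={a@B2, b@B3, e@B1, f@B1}
  B4: | IN={a@B2, b@B3, e@B1, f@B1} | OUT={a@B2, b@B3, d@B4, e@B1, f@B4}

Merge at B2: IN[B2] = OUT[B1] ⊔ OUT[B3] = {a@B0, a@B2, b@B1, b@B3, e@B1, f@B1}
Applying B2's transfer function to that IN value gives OUT[B2] (row B2 above).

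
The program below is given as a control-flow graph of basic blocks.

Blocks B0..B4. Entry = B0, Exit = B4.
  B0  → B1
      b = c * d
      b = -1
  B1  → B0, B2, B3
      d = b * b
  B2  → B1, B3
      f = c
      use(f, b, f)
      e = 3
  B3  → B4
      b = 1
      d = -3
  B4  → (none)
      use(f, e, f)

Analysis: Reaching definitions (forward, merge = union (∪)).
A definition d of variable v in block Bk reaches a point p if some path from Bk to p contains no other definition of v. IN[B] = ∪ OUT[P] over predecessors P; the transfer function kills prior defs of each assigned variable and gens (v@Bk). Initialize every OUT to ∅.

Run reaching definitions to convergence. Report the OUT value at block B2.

Answer: {b@B0, d@B1, e@B2, f@B2}

Trace:
Per-block solution:
  B0:   IN={b@B0, d@B1, e@B2, f@B2}   OUT={b@B0, d@B1, e@B2, f@B2}
  B1:   IN={b@B0, d@B1, e@B2, f@B2}   OUT={b@B0, d@B1, e@B2, f@B2}
  B2:   IN={b@B0, d@B1, e@B2, f@B2}   OUT={b@B0, d@B1, e@B2, f@B2}
  B3:   IN={b@B0, d@B1, e@B2, f@B2}   OUT={b@B3, d@B3, e@B2, f@B2}
  B4:   IN={b@B3, d@B3, e@B2, f@B2}   OUT={b@B3, d@B3, e@B2, f@B2}

Merge at B2: IN[B2] = OUT[B1] = {b@B0, d@B1, e@B2, f@B2}
Applying B2's transfer function to that IN value gives OUT[B2] (row B2 above).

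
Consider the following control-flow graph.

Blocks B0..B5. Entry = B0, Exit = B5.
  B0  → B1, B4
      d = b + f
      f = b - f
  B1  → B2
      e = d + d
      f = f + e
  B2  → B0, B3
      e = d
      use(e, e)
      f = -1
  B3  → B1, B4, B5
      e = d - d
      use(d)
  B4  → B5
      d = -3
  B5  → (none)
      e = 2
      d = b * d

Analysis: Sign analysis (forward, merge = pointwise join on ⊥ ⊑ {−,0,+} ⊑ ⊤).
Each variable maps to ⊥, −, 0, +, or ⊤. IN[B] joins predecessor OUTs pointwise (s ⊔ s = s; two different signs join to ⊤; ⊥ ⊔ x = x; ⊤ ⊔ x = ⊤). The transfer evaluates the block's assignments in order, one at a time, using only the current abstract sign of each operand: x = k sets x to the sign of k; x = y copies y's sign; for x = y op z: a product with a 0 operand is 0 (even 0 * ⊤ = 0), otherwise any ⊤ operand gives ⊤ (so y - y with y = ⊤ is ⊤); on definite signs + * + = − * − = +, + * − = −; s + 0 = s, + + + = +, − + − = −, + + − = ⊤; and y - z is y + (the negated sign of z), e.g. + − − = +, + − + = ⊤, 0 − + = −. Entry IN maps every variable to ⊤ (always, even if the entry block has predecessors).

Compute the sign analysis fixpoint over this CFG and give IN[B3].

Answer: {a: ⊤, b: ⊤, c: ⊤, d: ⊤, e: ⊤, f: -}

Working:
Converged values:
  B0:   IN=(all ⊤)   OUT=(all ⊤)
  B1:   IN=(all ⊤)   OUT=(all ⊤)
  B2:   IN=(all ⊤)   OUT={f:-; rest ⊤}
  B3:   IN={f:-; rest ⊤}   OUT={f:-; rest ⊤}
  B4:   IN=(all ⊤)   OUT={d:-; rest ⊤}
  B5:   IN=(all ⊤)   OUT={e:+; rest ⊤}

Merge at B3: IN[B3] = OUT[B2] = {a: ⊤, b: ⊤, c: ⊤, d: ⊤, e: ⊤, f: -}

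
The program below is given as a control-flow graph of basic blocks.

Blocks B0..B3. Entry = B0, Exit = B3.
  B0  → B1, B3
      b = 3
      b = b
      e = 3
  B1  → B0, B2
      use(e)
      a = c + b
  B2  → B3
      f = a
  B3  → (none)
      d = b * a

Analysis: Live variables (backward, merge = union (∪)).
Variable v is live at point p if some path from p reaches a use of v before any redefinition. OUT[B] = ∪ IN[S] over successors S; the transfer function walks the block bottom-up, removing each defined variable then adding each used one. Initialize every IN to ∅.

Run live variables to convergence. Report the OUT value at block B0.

Answer: {a, b, c, e}

Derivation:
Per-block solution:
  B0:   IN={a, c}   OUT={a, b, c, e}
  B1:   IN={b, c, e}   OUT={a, b, c}
  B2:   IN={a, b}   OUT={a, b}
  B3:   IN={a, b}   OUT={}

Merge at B0: OUT[B0] = IN[B1] ⊔ IN[B3] = {a, b, c, e}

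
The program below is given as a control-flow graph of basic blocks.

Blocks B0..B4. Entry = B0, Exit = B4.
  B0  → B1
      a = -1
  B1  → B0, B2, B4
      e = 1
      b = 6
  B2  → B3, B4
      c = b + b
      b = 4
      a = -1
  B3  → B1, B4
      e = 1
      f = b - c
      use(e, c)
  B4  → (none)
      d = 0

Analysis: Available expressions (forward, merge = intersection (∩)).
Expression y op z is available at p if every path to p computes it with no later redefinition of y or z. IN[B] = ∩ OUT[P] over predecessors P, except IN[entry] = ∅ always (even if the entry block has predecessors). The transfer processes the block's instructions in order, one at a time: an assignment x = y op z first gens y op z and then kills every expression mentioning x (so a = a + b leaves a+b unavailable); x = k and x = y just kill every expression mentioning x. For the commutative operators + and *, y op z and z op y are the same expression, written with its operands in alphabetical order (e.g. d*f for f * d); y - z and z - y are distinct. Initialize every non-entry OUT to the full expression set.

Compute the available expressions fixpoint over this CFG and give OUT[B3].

Answer: {b-c}

Trace:
Per-block solution:
  B0: | IN={} | OUT={}
  B1: | IN={} | OUT={}
  B2: | IN={} | OUT={}
  B3: | IN={} | OUT={b-c}
  B4: | IN={} | OUT={}

Merge at B3: IN[B3] = OUT[B2] = {}
Applying B3's transfer function to that IN value gives OUT[B3] (row B3 above).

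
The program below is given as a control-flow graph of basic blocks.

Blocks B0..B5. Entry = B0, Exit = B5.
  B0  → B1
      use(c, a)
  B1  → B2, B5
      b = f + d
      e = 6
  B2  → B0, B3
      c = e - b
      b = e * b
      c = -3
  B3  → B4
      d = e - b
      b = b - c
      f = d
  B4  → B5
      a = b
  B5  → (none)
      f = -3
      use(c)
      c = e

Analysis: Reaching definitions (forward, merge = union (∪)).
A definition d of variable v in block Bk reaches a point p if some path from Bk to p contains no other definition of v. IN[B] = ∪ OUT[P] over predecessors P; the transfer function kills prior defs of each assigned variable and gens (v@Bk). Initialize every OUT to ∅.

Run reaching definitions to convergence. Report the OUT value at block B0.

Answer: {b@B2, c@B2, e@B1}

Trace:
Fixpoint table:
  B0:   IN={b@B2, c@B2, e@B1}   OUT={b@B2, c@B2, e@B1}
  B1:   IN={b@B2, c@B2, e@B1}   OUT={b@B1, c@B2, e@B1}
  B2:   IN={b@B1, c@B2, e@B1}   OUT={b@B2, c@B2, e@B1}
  B3:   IN={b@B2, c@B2, e@B1}   OUT={b@B3, c@B2, d@B3, e@B1, f@B3}
  B4:   IN={b@B3, c@B2, d@B3, e@B1, f@B3}   OUT={a@B4, b@B3, c@B2, d@B3, e@B1, f@B3}
  B5:   IN={a@B4, b@B1, b@B3, c@B2, d@B3, e@B1, f@B3}   OUT={a@B4, b@B1, b@B3, c@B5, d@B3, e@B1, f@B5}

Merge at B0 (entry node, so the boundary value {} is joined with the incoming edge(s)): IN[B0] = {} ⊔ OUT[B2] = {b@B2, c@B2, e@B1}
Applying B0's transfer function to that IN value gives OUT[B0] (row B0 above).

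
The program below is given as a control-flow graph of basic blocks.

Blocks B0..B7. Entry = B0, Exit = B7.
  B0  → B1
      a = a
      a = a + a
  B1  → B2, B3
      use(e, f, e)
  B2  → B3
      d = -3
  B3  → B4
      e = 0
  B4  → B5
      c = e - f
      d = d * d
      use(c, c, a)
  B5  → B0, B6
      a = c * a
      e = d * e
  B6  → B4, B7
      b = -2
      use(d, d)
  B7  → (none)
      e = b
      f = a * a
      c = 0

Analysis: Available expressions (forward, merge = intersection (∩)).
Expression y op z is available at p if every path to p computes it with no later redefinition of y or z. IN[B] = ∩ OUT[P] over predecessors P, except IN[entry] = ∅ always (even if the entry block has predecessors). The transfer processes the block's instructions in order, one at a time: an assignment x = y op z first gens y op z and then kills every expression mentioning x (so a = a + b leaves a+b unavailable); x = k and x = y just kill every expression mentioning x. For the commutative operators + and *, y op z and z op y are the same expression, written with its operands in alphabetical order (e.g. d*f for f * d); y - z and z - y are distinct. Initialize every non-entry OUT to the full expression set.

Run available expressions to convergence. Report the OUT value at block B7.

Fixpoint table:
  B0:  IN={}  OUT={}
  B1:  IN={}  OUT={}
  B2:  IN={}  OUT={}
  B3:  IN={}  OUT={}
  B4:  IN={}  OUT={e-f}
  B5:  IN={e-f}  OUT={}
  B6:  IN={}  OUT={}
  B7:  IN={}  OUT={a*a}

Merge at B7: IN[B7] = OUT[B6] = {}
Applying B7's transfer function to that IN value gives OUT[B7] (row B7 above).

Answer: {a*a}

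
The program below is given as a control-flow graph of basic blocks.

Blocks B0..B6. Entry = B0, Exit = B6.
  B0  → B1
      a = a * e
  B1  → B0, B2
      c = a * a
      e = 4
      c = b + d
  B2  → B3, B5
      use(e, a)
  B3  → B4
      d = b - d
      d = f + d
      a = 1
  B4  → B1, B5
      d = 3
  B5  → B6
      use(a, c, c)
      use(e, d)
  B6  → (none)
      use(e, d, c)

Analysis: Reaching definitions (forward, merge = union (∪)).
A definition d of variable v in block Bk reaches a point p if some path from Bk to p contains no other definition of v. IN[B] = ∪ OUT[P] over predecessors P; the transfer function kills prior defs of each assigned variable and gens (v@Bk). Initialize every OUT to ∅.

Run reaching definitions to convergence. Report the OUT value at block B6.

Converged values:
  B0:  IN={a@B0, a@B3, c@B1, d@B4, e@B1}  OUT={a@B0, c@B1, d@B4, e@B1}
  B1:  IN={a@B0, a@B3, c@B1, d@B4, e@B1}  OUT={a@B0, a@B3, c@B1, d@B4, e@B1}
  B2:  IN={a@B0, a@B3, c@B1, d@B4, e@B1}  OUT={a@B0, a@B3, c@B1, d@B4, e@B1}
  B3:  IN={a@B0, a@B3, c@B1, d@B4, e@B1}  OUT={a@B3, c@B1, d@B3, e@B1}
  B4:  IN={a@B3, c@B1, d@B3, e@B1}  OUT={a@B3, c@B1, d@B4, e@B1}
  B5:  IN={a@B0, a@B3, c@B1, d@B4, e@B1}  OUT={a@B0, a@B3, c@B1, d@B4, e@B1}
  B6:  IN={a@B0, a@B3, c@B1, d@B4, e@B1}  OUT={a@B0, a@B3, c@B1, d@B4, e@B1}

Merge at B6: IN[B6] = OUT[B5] = {a@B0, a@B3, c@B1, d@B4, e@B1}
Applying B6's transfer function to that IN value gives OUT[B6] (row B6 above).

Answer: {a@B0, a@B3, c@B1, d@B4, e@B1}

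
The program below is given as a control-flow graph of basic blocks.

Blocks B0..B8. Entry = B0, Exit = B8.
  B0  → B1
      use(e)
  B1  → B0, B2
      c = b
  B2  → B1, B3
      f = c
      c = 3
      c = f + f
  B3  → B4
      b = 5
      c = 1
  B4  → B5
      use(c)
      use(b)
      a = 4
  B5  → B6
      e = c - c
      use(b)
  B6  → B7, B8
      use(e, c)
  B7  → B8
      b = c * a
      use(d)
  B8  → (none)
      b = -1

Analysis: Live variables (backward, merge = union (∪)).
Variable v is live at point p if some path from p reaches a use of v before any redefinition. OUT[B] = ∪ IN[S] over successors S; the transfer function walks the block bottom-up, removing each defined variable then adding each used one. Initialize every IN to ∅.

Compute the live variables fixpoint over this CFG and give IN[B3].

Answer: {d}

Working:
Per-block solution:
  B0: | IN={b, d, e} | OUT={b, d, e}
  B1: | IN={b, d, e} | OUT={b, c, d, e}
  B2: | IN={b, c, d, e} | OUT={b, d, e}
  B3: | IN={d} | OUT={b, c, d}
  B4: | IN={b, c, d} | OUT={a, b, c, d}
  B5: | IN={a, b, c, d} | OUT={a, c, d, e}
  B6: | IN={a, c, d, e} | OUT={a, c, d}
  B7: | IN={a, c, d} | OUT={}
  B8: | IN={} | OUT={}

Merge at B3: OUT[B3] = IN[B4] = {b, c, d}
Applying B3's transfer function to that OUT value gives IN[B3] (row B3 above).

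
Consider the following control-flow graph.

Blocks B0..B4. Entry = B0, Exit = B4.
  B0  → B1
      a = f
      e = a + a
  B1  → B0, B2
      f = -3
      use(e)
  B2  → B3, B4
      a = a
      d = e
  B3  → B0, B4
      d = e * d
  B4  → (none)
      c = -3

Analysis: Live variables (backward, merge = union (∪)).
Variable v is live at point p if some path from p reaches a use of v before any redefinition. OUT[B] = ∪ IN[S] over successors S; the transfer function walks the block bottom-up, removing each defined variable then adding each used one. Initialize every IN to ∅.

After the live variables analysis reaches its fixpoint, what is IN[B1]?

Answer: {a, e}

Working:
Per-block solution:
  B0: | IN={f} | OUT={a, e}
  B1: | IN={a, e} | OUT={a, e, f}
  B2: | IN={a, e, f} | OUT={d, e, f}
  B3: | IN={d, e, f} | OUT={f}
  B4: | IN={} | OUT={}

Merge at B1: OUT[B1] = IN[B0] ⊔ IN[B2] = {a, e, f}
Applying B1's transfer function to that OUT value gives IN[B1] (row B1 above).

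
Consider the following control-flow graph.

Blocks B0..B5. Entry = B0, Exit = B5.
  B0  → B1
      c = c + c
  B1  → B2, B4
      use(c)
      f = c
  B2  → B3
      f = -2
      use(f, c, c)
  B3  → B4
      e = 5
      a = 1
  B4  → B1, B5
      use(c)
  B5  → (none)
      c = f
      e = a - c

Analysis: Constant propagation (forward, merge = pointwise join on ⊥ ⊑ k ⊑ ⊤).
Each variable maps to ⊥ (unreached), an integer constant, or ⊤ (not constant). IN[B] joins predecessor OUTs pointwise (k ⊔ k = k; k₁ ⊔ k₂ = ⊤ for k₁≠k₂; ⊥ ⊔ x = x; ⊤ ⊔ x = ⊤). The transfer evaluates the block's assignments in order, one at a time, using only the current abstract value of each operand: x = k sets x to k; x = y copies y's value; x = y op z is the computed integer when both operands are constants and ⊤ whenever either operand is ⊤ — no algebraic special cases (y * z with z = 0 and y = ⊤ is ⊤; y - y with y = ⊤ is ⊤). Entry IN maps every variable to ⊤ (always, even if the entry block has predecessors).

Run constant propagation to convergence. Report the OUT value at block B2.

Per-block solution:
  B0:   IN=(all ⊤)   OUT=(all ⊤)
  B1:   IN=(all ⊤)   OUT=(all ⊤)
  B2:   IN=(all ⊤)   OUT={f:-2; rest ⊤}
  B3:   IN={f:-2; rest ⊤}   OUT={a:1, e:5, f:-2; rest ⊤}
  B4:   IN=(all ⊤)   OUT=(all ⊤)
  B5:   IN=(all ⊤)   OUT=(all ⊤)

Merge at B2: IN[B2] = OUT[B1] = {a: ⊤, b: ⊤, c: ⊤, d: ⊤, e: ⊤, f: ⊤}
Applying B2's transfer function to that IN value gives OUT[B2] (row B2 above).

Answer: {a: ⊤, b: ⊤, c: ⊤, d: ⊤, e: ⊤, f: -2}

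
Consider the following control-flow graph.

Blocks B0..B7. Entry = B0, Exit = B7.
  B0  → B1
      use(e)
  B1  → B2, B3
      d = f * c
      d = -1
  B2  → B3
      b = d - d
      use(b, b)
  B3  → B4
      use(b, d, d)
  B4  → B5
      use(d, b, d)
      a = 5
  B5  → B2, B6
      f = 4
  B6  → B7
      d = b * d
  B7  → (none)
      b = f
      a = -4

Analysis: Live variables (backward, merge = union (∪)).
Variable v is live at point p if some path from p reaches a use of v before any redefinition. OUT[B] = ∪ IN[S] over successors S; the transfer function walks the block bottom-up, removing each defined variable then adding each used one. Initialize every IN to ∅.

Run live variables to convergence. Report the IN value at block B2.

Fixpoint table:
  B0: | IN={b, c, e, f} | OUT={b, c, f}
  B1: | IN={b, c, f} | OUT={b, d}
  B2: | IN={d} | OUT={b, d}
  B3: | IN={b, d} | OUT={b, d}
  B4: | IN={b, d} | OUT={b, d}
  B5: | IN={b, d} | OUT={b, d, f}
  B6: | IN={b, d, f} | OUT={f}
  B7: | IN={f} | OUT={}

Merge at B2: OUT[B2] = IN[B3] = {b, d}
Applying B2's transfer function to that OUT value gives IN[B2] (row B2 above).

Answer: {d}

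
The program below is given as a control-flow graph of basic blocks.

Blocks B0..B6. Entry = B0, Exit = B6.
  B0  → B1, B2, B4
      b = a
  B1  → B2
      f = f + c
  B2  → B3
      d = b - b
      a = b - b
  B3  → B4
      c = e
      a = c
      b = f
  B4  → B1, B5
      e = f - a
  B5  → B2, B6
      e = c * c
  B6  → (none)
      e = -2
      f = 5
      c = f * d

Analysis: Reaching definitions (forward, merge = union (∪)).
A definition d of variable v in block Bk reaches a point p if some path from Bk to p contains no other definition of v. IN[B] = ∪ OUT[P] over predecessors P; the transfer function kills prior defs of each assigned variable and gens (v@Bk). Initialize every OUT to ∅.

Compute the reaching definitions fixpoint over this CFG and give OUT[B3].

Fixpoint table:
  B0: | IN={} | OUT={b@B0}
  B1: | IN={a@B3, b@B0, b@B3, c@B3, d@B2, e@B4, f@B1} | OUT={a@B3, b@B0, b@B3, c@B3, d@B2, e@B4, f@B1}
  B2: | IN={a@B3, b@B0, b@B3, c@B3, d@B2, e@B4, e@B5, f@B1} | OUT={a@B2, b@B0, b@B3, c@B3, d@B2, e@B4, e@B5, f@B1}
  B3: | IN={a@B2, b@B0, b@B3, c@B3, d@B2, e@B4, e@B5, f@B1} | OUT={a@B3, b@B3, c@B3, d@B2, e@B4, e@B5, f@B1}
  B4: | IN={a@B3, b@B0, b@B3, c@B3, d@B2, e@B4, e@B5, f@B1} | OUT={a@B3, b@B0, b@B3, c@B3, d@B2, e@B4, f@B1}
  B5: | IN={a@B3, b@B0, b@B3, c@B3, d@B2, e@B4, f@B1} | OUT={a@B3, b@B0, b@B3, c@B3, d@B2, e@B5, f@B1}
  B6: | IN={a@B3, b@B0, b@B3, c@B3, d@B2, e@B5, f@B1} | OUT={a@B3, b@B0, b@B3, c@B6, d@B2, e@B6, f@B6}

Merge at B3: IN[B3] = OUT[B2] = {a@B2, b@B0, b@B3, c@B3, d@B2, e@B4, e@B5, f@B1}
Applying B3's transfer function to that IN value gives OUT[B3] (row B3 above).

Answer: {a@B3, b@B3, c@B3, d@B2, e@B4, e@B5, f@B1}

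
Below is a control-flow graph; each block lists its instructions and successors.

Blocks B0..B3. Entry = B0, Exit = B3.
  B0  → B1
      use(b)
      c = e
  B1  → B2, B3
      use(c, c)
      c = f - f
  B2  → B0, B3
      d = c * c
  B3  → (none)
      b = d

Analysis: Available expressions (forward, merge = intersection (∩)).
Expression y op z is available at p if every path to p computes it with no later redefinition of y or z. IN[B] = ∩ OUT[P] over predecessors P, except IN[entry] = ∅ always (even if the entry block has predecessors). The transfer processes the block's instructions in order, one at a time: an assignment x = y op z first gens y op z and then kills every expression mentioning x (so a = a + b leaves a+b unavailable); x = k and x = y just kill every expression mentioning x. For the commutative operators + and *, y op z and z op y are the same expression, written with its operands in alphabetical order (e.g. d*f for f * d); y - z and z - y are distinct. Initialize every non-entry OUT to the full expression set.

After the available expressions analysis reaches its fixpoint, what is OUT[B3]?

Per-block solution:
  B0: | IN={} | OUT={}
  B1: | IN={} | OUT={f-f}
  B2: | IN={f-f} | OUT={c*c, f-f}
  B3: | IN={f-f} | OUT={f-f}

Merge at B3: IN[B3] = OUT[B1] ∩ OUT[B2] = {f-f}
Applying B3's transfer function to that IN value gives OUT[B3] (row B3 above).

Answer: {f-f}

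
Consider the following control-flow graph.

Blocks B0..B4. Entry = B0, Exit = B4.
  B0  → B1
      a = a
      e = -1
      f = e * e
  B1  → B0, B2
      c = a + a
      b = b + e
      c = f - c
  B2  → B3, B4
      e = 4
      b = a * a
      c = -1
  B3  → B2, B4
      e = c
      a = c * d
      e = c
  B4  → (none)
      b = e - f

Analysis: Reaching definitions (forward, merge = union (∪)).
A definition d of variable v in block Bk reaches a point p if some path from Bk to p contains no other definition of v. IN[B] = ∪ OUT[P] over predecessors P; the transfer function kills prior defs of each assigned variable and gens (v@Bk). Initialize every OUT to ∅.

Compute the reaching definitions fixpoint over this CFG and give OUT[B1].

Per-block solution:
  B0:   IN={a@B0, b@B1, c@B1, e@B0, f@B0}   OUT={a@B0, b@B1, c@B1, e@B0, f@B0}
  B1:   IN={a@B0, b@B1, c@B1, e@B0, f@B0}   OUT={a@B0, b@B1, c@B1, e@B0, f@B0}
  B2:   IN={a@B0, a@B3, b@B1, b@B2, c@B1, c@B2, e@B0, e@B3, f@B0}   OUT={a@B0, a@B3, b@B2, c@B2, e@B2, f@B0}
  B3:   IN={a@B0, a@B3, b@B2, c@B2, e@B2, f@B0}   OUT={a@B3, b@B2, c@B2, e@B3, f@B0}
  B4:   IN={a@B0, a@B3, b@B2, c@B2, e@B2, e@B3, f@B0}   OUT={a@B0, a@B3, b@B4, c@B2, e@B2, e@B3, f@B0}

Merge at B1: IN[B1] = OUT[B0] = {a@B0, b@B1, c@B1, e@B0, f@B0}
Applying B1's transfer function to that IN value gives OUT[B1] (row B1 above).

Answer: {a@B0, b@B1, c@B1, e@B0, f@B0}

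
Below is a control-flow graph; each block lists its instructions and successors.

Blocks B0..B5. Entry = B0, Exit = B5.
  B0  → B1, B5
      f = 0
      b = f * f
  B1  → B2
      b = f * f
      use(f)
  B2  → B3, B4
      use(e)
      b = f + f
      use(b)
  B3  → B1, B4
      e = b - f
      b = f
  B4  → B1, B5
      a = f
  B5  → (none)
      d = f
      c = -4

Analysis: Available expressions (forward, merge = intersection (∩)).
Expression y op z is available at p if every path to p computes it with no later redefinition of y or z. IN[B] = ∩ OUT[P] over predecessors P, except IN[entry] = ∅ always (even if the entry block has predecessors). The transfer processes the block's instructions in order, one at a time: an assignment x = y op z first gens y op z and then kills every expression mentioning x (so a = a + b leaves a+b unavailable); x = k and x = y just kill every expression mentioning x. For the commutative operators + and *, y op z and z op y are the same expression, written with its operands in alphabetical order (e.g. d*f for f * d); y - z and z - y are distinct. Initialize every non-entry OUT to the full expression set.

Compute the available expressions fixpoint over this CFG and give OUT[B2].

Per-block solution:
  B0:   IN={}   OUT={f*f}
  B1:   IN={f*f}   OUT={f*f}
  B2:   IN={f*f}   OUT={f*f, f+f}
  B3:   IN={f*f, f+f}   OUT={f*f, f+f}
  B4:   IN={f*f, f+f}   OUT={f*f, f+f}
  B5:   IN={f*f}   OUT={f*f}

Merge at B2: IN[B2] = OUT[B1] = {f*f}
Applying B2's transfer function to that IN value gives OUT[B2] (row B2 above).

Answer: {f*f, f+f}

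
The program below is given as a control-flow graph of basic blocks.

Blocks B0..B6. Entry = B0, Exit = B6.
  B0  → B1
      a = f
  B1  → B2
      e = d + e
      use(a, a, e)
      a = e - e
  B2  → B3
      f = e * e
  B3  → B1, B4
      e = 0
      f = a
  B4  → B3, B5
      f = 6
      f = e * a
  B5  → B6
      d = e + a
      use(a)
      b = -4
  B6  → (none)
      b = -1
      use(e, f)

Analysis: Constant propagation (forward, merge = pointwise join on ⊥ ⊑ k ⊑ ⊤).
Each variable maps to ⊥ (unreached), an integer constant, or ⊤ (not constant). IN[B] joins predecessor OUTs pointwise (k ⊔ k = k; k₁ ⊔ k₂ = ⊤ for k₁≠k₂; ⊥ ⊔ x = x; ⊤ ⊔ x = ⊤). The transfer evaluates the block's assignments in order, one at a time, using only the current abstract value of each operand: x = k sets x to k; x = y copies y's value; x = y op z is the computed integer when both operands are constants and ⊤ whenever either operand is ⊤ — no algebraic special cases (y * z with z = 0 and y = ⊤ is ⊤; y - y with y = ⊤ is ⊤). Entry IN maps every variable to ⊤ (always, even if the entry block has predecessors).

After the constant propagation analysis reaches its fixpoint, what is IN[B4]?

Per-block solution:
  B0:  IN=(all ⊤)  OUT=(all ⊤)
  B1:  IN=(all ⊤)  OUT=(all ⊤)
  B2:  IN=(all ⊤)  OUT=(all ⊤)
  B3:  IN=(all ⊤)  OUT={e:0; rest ⊤}
  B4:  IN={e:0; rest ⊤}  OUT={e:0; rest ⊤}
  B5:  IN={e:0; rest ⊤}  OUT={b:-4, e:0; rest ⊤}
  B6:  IN={b:-4, e:0; rest ⊤}  OUT={b:-1, e:0; rest ⊤}

Merge at B4: IN[B4] = OUT[B3] = {a: ⊤, b: ⊤, c: ⊤, d: ⊤, e: 0, f: ⊤}

Answer: {a: ⊤, b: ⊤, c: ⊤, d: ⊤, e: 0, f: ⊤}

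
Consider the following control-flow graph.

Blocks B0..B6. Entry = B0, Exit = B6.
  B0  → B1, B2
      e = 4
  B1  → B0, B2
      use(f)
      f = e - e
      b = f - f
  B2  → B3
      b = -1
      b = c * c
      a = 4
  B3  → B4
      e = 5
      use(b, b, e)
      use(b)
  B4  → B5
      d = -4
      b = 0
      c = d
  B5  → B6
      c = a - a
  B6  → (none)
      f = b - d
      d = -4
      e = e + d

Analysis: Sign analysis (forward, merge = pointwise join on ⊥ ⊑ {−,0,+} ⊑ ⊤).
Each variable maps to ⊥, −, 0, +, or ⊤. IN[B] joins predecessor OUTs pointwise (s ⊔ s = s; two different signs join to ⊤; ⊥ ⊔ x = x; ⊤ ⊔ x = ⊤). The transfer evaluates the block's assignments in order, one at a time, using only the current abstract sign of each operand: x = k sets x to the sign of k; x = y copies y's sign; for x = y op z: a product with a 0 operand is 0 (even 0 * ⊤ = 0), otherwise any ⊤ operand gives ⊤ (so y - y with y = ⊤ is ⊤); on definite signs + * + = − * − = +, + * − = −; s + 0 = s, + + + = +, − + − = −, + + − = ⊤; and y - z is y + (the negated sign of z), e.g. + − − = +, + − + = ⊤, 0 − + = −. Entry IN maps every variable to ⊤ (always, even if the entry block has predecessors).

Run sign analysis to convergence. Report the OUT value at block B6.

Converged values:
  B0: | IN=(all ⊤) | OUT={e:+; rest ⊤}
  B1: | IN={e:+; rest ⊤} | OUT={e:+; rest ⊤}
  B2: | IN={e:+; rest ⊤} | OUT={a:+, e:+; rest ⊤}
  B3: | IN={a:+, e:+; rest ⊤} | OUT={a:+, e:+; rest ⊤}
  B4: | IN={a:+, e:+; rest ⊤} | OUT={a:+, b:0, c:-, d:-, e:+; rest ⊤}
  B5: | IN={a:+, b:0, c:-, d:-, e:+; rest ⊤} | OUT={a:+, b:0, d:-, e:+; rest ⊤}
  B6: | IN={a:+, b:0, d:-, e:+; rest ⊤} | OUT={a:+, b:0, d:-, f:+; rest ⊤}

Merge at B6: IN[B6] = OUT[B5] = {a: +, b: 0, c: ⊤, d: -, e: +, f: ⊤}
Applying B6's transfer function to that IN value gives OUT[B6] (row B6 above).

Answer: {a: +, b: 0, c: ⊤, d: -, e: ⊤, f: +}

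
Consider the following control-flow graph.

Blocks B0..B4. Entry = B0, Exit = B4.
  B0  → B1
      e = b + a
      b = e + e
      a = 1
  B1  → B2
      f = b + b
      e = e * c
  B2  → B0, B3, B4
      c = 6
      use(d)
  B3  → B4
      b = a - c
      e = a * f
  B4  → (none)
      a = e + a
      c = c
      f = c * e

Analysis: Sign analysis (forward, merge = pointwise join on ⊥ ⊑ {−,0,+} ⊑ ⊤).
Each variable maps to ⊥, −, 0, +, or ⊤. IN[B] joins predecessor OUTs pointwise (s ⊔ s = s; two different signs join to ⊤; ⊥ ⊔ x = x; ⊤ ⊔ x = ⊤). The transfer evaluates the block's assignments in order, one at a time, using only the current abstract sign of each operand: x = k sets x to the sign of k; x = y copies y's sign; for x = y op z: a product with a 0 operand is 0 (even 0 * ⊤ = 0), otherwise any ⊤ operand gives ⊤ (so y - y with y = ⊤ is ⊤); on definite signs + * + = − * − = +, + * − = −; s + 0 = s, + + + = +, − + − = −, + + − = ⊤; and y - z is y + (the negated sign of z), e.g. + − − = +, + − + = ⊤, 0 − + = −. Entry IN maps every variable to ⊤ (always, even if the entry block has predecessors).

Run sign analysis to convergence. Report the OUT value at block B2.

Fixpoint table:
  B0:   IN=(all ⊤)   OUT={a:+; rest ⊤}
  B1:   IN={a:+; rest ⊤}   OUT={a:+; rest ⊤}
  B2:   IN={a:+; rest ⊤}   OUT={a:+, c:+; rest ⊤}
  B3:   IN={a:+, c:+; rest ⊤}   OUT={a:+, c:+; rest ⊤}
  B4:   IN={a:+, c:+; rest ⊤}   OUT={c:+; rest ⊤}

Merge at B2: IN[B2] = OUT[B1] = {a: +, b: ⊤, c: ⊤, d: ⊤, e: ⊤, f: ⊤}
Applying B2's transfer function to that IN value gives OUT[B2] (row B2 above).

Answer: {a: +, b: ⊤, c: +, d: ⊤, e: ⊤, f: ⊤}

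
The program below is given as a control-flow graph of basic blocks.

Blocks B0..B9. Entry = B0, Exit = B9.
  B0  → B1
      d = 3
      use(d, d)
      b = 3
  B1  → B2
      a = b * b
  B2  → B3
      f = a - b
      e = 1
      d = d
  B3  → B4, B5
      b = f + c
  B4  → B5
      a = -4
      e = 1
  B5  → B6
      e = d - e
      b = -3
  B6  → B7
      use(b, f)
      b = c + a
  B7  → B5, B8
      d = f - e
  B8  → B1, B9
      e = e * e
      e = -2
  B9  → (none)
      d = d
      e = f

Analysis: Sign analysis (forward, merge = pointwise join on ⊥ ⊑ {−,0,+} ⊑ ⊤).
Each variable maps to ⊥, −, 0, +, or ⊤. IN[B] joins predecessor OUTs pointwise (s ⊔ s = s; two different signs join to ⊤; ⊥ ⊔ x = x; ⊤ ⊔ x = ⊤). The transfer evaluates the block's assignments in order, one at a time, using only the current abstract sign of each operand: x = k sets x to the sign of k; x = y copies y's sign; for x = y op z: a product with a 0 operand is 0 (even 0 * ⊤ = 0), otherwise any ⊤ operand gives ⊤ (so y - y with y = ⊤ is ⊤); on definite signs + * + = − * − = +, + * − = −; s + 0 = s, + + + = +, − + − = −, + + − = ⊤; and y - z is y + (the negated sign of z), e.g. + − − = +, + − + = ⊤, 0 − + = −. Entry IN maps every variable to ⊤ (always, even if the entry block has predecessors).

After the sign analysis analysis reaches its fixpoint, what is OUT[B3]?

Answer: {a: ⊤, b: ⊤, c: ⊤, d: ⊤, e: +, f: ⊤}

Working:
Converged values:
  B0: | IN=(all ⊤) | OUT={b:+, d:+; rest ⊤}
  B1: | IN=(all ⊤) | OUT=(all ⊤)
  B2: | IN=(all ⊤) | OUT={e:+; rest ⊤}
  B3: | IN={e:+; rest ⊤} | OUT={e:+; rest ⊤}
  B4: | IN={e:+; rest ⊤} | OUT={a:-, e:+; rest ⊤}
  B5: | IN=(all ⊤) | OUT={b:-; rest ⊤}
  B6: | IN={b:-; rest ⊤} | OUT=(all ⊤)
  B7: | IN=(all ⊤) | OUT=(all ⊤)
  B8: | IN=(all ⊤) | OUT={e:-; rest ⊤}
  B9: | IN={e:-; rest ⊤} | OUT=(all ⊤)

Merge at B3: IN[B3] = OUT[B2] = {a: ⊤, b: ⊤, c: ⊤, d: ⊤, e: +, f: ⊤}
Applying B3's transfer function to that IN value gives OUT[B3] (row B3 above).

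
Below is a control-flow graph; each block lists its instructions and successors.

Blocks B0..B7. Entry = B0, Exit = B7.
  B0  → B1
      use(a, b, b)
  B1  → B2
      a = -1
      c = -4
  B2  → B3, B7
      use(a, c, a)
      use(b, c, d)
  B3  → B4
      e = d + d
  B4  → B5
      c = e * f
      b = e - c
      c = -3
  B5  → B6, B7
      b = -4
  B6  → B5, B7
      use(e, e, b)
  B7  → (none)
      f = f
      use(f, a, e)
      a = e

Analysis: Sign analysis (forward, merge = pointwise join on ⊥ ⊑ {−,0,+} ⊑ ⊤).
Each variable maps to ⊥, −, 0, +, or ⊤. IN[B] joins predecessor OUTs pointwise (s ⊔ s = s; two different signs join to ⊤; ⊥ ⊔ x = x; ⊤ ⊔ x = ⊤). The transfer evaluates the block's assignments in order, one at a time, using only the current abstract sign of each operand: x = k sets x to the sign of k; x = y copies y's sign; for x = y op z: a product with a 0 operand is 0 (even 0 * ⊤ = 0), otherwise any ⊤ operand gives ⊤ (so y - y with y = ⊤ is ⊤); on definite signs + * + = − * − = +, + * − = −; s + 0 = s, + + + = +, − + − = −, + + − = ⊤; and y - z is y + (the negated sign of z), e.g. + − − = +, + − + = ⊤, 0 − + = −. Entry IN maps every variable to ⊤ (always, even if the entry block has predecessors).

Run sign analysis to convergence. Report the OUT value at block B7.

Converged values:
  B0:  IN=(all ⊤)  OUT=(all ⊤)
  B1:  IN=(all ⊤)  OUT={a:-, c:-; rest ⊤}
  B2:  IN={a:-, c:-; rest ⊤}  OUT={a:-, c:-; rest ⊤}
  B3:  IN={a:-, c:-; rest ⊤}  OUT={a:-, c:-; rest ⊤}
  B4:  IN={a:-, c:-; rest ⊤}  OUT={a:-, c:-; rest ⊤}
  B5:  IN={a:-, c:-; rest ⊤}  OUT={a:-, b:-, c:-; rest ⊤}
  B6:  IN={a:-, b:-, c:-; rest ⊤}  OUT={a:-, b:-, c:-; rest ⊤}
  B7:  IN={a:-, c:-; rest ⊤}  OUT={c:-; rest ⊤}

Merge at B7: IN[B7] = OUT[B2] ⊔ OUT[B5] ⊔ OUT[B6] = {a: -, b: ⊤, c: -, d: ⊤, e: ⊤, f: ⊤}
Applying B7's transfer function to that IN value gives OUT[B7] (row B7 above).

Answer: {a: ⊤, b: ⊤, c: -, d: ⊤, e: ⊤, f: ⊤}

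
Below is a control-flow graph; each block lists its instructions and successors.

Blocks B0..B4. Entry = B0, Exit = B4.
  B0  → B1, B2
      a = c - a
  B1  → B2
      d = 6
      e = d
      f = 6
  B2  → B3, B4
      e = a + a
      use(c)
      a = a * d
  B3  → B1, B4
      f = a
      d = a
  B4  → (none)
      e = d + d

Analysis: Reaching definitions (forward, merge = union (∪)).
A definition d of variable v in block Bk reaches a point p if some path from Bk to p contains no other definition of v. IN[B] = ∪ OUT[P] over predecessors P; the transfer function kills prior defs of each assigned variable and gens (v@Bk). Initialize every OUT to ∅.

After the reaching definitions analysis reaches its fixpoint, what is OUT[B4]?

Per-block solution:
  B0:  IN={}  OUT={a@B0}
  B1:  IN={a@B0, a@B2, d@B3, e@B2, f@B3}  OUT={a@B0, a@B2, d@B1, e@B1, f@B1}
  B2:  IN={a@B0, a@B2, d@B1, e@B1, f@B1}  OUT={a@B2, d@B1, e@B2, f@B1}
  B3:  IN={a@B2, d@B1, e@B2, f@B1}  OUT={a@B2, d@B3, e@B2, f@B3}
  B4:  IN={a@B2, d@B1, d@B3, e@B2, f@B1, f@B3}  OUT={a@B2, d@B1, d@B3, e@B4, f@B1, f@B3}

Merge at B4: IN[B4] = OUT[B2] ⊔ OUT[B3] = {a@B2, d@B1, d@B3, e@B2, f@B1, f@B3}
Applying B4's transfer function to that IN value gives OUT[B4] (row B4 above).

Answer: {a@B2, d@B1, d@B3, e@B4, f@B1, f@B3}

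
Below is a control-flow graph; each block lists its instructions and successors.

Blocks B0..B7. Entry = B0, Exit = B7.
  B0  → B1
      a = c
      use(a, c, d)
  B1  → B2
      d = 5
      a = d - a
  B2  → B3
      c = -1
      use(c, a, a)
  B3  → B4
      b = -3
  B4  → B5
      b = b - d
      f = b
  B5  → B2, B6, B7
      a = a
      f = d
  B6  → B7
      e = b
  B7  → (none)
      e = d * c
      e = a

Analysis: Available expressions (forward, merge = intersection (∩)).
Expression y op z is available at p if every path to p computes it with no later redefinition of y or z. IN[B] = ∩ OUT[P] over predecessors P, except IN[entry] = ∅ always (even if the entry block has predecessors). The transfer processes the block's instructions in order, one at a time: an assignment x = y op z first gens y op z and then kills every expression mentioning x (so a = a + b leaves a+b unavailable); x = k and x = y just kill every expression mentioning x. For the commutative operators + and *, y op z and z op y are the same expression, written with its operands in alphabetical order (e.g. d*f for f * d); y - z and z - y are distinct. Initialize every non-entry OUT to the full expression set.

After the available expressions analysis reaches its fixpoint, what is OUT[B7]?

Fixpoint table:
  B0:  IN={}  OUT={}
  B1:  IN={}  OUT={}
  B2:  IN={}  OUT={}
  B3:  IN={}  OUT={}
  B4:  IN={}  OUT={}
  B5:  IN={}  OUT={}
  B6:  IN={}  OUT={}
  B7:  IN={}  OUT={c*d}

Merge at B7: IN[B7] = OUT[B5] ∩ OUT[B6] = {}
Applying B7's transfer function to that IN value gives OUT[B7] (row B7 above).

Answer: {c*d}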